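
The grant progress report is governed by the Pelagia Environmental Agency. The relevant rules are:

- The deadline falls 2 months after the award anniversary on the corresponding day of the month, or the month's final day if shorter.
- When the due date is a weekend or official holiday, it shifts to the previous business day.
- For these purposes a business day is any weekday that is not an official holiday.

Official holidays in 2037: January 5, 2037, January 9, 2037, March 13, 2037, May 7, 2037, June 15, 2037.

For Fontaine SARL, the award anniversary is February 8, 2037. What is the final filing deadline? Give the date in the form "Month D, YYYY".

Moving 2 months forward from February 8, 2037 on the corresponding day gives April 8, 2037.
April 8, 2037 is a Wednesday and not a listed holiday, so it stands.
The final due date is April 8, 2037.

April 8, 2037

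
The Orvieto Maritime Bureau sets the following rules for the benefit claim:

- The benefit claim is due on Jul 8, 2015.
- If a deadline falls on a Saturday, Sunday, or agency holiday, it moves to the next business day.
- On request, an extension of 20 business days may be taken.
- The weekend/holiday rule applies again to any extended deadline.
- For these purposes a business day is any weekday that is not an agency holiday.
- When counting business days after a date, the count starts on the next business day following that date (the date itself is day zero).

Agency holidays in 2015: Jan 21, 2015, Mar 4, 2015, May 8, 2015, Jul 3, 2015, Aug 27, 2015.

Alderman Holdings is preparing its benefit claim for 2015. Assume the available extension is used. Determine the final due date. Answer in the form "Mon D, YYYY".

The stated deadline is Jul 8, 2015.
Jul 8, 2015 is a Wednesday and not a listed holiday, so it stands.
The 20-business-day extension runs from Jul 8, 2015 to Aug 5, 2015.
Since Aug 5, 2015 is a Wednesday and not a holiday, the date is unchanged.
Final deadline: Aug 5, 2015.

Aug 5, 2015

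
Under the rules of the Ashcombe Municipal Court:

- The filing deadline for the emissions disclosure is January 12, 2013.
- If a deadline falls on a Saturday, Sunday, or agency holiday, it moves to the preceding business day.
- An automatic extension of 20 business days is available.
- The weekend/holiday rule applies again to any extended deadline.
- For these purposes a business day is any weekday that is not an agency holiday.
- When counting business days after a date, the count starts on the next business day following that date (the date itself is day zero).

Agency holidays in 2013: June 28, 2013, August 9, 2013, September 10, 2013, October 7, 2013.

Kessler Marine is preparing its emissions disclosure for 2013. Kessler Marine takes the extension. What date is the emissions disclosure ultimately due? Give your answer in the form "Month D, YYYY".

Start from the fixed due date, January 12, 2013.
January 12, 2013 falls on a Saturday. Rolling to the preceding business day gives January 11, 2013, a Friday.
Applying the 20-business-day extension: 20 business days after January 11, 2013 is February 8, 2013.
February 8, 2013 is a Friday and not a listed holiday, so it stands.
Final deadline: February 8, 2013.

February 8, 2013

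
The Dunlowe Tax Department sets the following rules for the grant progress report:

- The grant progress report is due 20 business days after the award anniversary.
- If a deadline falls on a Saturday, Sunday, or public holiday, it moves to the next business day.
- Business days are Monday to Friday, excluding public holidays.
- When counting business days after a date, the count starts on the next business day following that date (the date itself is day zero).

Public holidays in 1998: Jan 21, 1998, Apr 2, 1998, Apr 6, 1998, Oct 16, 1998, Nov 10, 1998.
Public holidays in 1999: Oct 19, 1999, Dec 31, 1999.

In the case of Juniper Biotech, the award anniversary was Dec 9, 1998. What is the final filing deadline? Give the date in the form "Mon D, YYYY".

Starting the day after Dec 9, 1998 and counting 20 business days lands on Jan 6, 1999.
Since Jan 6, 1999 is a Wednesday and not a holiday, the date is unchanged.
Deadline: Jan 6, 1999.

Jan 6, 1999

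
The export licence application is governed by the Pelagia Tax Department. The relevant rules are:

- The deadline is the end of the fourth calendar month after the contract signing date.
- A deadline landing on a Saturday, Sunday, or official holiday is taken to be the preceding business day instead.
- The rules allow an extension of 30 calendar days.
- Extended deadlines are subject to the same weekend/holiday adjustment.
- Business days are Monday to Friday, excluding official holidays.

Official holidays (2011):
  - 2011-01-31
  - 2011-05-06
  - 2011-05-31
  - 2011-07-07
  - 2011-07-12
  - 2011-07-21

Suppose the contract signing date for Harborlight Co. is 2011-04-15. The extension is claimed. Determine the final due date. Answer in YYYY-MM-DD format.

The fourth month after 2011-04-15 is August 2011, whose last day is 2011-08-31.
Since 2011-08-31 is a Wednesday and not a holiday, the date is unchanged.
With the 30-day extension, 2011-08-31 becomes 2011-09-30.
2011-09-30 is a Friday and not a listed holiday, so it stands.
Final deadline: 2011-09-30.

2011-09-30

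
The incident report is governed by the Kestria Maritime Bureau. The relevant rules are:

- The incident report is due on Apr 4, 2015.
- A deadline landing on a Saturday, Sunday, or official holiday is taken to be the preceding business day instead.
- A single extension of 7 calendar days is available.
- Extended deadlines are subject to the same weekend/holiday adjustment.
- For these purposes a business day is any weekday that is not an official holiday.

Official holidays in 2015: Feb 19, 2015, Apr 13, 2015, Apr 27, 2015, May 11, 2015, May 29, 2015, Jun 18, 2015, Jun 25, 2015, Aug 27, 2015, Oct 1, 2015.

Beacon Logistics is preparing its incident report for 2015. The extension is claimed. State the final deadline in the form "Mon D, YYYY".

Start from the fixed due date, Apr 4, 2015.
Apr 4, 2015 falls on a Saturday. Rolling to the preceding business day gives Apr 3, 2015, a Friday.
The 7-calendar-day extension moves the deadline from Apr 3, 2015 to Apr 10, 2015.
Since Apr 10, 2015 is a Friday and not a holiday, the date is unchanged.
The final due date is Apr 10, 2015.

Apr 10, 2015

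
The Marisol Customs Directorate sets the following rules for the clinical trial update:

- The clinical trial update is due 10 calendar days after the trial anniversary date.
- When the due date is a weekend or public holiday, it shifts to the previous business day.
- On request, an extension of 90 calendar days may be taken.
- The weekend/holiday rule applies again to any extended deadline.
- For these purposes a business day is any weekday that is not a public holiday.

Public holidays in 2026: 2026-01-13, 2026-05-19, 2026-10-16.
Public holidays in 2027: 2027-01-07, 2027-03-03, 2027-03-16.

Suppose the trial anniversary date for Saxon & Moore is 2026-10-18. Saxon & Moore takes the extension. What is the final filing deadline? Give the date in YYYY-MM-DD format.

Adding 10 calendar days to 2026-10-18 gives 2026-10-28.
2026-10-28 is a Wednesday and not a listed holiday, so it stands.
The 90-calendar-day extension moves the deadline from 2026-10-28 to 2027-01-26.
2027-01-26 falls on a Tuesday, which is a business day, so no adjustment is needed.
The final due date is 2027-01-26.

2027-01-26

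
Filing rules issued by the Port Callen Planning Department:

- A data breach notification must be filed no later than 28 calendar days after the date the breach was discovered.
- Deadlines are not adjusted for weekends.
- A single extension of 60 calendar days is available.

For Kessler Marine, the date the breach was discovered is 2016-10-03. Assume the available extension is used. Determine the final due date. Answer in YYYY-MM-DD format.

Trigger date 2016-10-03 + 28 calendar days = 2016-10-31.
No adjustment is made for weekends or holidays, so 2016-10-31 stands.
With the 60-day extension, 2016-10-31 becomes 2016-12-30.
No adjustment is made for weekends or holidays, so 2016-12-30 stands.
Final deadline: 2016-12-30.

2016-12-30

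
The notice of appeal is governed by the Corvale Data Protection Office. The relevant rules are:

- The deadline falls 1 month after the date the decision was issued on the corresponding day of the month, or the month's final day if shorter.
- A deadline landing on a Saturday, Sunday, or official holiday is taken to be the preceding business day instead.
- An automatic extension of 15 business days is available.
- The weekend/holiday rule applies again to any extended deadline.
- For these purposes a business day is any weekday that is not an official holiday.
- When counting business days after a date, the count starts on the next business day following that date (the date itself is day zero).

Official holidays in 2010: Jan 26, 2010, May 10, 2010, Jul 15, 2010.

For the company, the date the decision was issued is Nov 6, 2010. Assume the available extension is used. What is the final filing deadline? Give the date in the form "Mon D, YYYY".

Moving 1 month forward from Nov 6, 2010 on the corresponding day gives Dec 6, 2010.
Dec 6, 2010 falls on a Monday, which is a business day, so no adjustment is needed.
Applying the 15-business-day extension: 15 business days after Dec 6, 2010 is Dec 27, 2010.
Dec 27, 2010 is a Monday and not a listed holiday, so it stands.
The final due date is Dec 27, 2010.

Dec 27, 2010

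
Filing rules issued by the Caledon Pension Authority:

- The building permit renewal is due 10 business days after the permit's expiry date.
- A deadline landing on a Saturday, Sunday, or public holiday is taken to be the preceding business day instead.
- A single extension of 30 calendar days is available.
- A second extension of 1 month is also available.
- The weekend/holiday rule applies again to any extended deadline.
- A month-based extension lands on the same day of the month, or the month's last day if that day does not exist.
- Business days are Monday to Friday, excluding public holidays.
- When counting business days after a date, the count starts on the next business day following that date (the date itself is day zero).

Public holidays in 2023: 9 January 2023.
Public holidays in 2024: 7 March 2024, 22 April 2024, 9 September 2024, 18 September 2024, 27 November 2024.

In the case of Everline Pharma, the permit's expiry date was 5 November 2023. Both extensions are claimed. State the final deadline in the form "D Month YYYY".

10 business days after 5 November 2023, excluding weekends and holidays, is 17 November 2023.
Since 17 November 2023 is a Friday and not a holiday, the date is unchanged.
Add the 30 calendar-day extension to 17 November 2023: 17 December 2023.
Because 17 December 2023 is a Sunday, the deadline becomes 15 December 2023 (Friday).
Applying the 1 month extension: 1 month after 15 December 2023 is 15 January 2024.
15 January 2024 is a Monday and not a listed holiday, so it stands.
Deadline: 15 January 2024.

15 January 2024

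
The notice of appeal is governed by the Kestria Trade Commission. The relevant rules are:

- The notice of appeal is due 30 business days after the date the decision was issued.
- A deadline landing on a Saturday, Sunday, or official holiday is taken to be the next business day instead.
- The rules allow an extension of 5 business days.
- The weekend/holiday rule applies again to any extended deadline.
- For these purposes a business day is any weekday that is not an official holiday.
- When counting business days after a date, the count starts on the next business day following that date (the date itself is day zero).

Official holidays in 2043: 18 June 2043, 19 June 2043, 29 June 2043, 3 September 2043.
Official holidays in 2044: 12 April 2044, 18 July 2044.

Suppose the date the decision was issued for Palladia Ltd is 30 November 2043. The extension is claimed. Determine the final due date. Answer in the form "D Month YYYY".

30 business days after 30 November 2043, excluding weekends and holidays, is 11 January 2044.
11 January 2044 is a Monday and not a listed holiday, so it stands.
The 5-business-day extension runs from 11 January 2044 to 18 January 2044.
18 January 2044 (Monday) is already a business day.
The final due date is 18 January 2044.

18 January 2044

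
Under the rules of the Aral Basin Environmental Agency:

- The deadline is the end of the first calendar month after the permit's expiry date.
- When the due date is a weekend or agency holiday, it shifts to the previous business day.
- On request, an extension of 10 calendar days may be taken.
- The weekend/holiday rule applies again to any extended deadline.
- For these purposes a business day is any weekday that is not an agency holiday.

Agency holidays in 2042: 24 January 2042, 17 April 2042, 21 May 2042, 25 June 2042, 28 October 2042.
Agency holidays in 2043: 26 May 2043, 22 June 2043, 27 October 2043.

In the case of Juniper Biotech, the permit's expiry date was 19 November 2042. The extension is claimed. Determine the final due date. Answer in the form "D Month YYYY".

1 month after 19 November 2042 falls in December 2042; the last day of that month is 31 December 2042.
31 December 2042 falls on a Wednesday, which is a business day, so no adjustment is needed.
Add the 10 calendar-day extension to 31 December 2042: 10 January 2043.
10 January 2043 is a Saturday, so it moves to the preceding business day, 9 January 2043 (Friday).
Final deadline: 9 January 2043.

9 January 2043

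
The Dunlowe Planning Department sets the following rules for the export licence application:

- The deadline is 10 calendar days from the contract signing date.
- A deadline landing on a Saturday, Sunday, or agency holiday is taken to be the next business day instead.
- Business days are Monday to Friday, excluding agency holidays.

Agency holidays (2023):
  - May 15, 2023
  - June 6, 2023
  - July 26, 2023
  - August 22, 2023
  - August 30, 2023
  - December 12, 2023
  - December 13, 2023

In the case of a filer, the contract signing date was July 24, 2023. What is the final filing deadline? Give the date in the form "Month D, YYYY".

August 3, 2023

Adding 10 calendar days to July 24, 2023 gives August 3, 2023.
August 3, 2023 is a Thursday and not a listed holiday, so it stands.
So the filing is due August 3, 2023.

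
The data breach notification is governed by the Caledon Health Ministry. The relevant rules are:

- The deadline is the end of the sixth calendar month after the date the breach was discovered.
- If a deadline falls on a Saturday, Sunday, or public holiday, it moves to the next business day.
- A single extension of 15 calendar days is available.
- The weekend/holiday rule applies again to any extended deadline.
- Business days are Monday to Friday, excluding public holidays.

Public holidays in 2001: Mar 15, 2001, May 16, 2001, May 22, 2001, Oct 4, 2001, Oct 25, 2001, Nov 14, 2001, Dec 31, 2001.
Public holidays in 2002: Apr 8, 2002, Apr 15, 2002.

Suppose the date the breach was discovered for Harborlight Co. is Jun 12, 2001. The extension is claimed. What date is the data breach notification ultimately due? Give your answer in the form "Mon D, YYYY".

6 months after Jun 12, 2001 is December 2001; that month ends on Dec 31, 2001.
Dec 31, 2001 is a listed holiday; the next business day is Jan 1, 2002 (Tuesday).
Add the 15 calendar-day extension to Jan 1, 2002: Jan 16, 2002.
Jan 16, 2002 falls on a Wednesday, which is a business day, so no adjustment is needed.
Deadline: Jan 16, 2002.

Jan 16, 2002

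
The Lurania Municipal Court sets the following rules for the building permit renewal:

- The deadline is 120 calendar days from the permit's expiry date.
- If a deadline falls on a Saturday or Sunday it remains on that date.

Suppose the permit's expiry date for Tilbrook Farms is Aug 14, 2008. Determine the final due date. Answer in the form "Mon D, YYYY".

Adding 120 calendar days to Aug 14, 2008 gives Dec 12, 2008.
No adjustment is made for weekends or holidays, so Dec 12, 2008 stands.
The final due date is Dec 12, 2008.

Dec 12, 2008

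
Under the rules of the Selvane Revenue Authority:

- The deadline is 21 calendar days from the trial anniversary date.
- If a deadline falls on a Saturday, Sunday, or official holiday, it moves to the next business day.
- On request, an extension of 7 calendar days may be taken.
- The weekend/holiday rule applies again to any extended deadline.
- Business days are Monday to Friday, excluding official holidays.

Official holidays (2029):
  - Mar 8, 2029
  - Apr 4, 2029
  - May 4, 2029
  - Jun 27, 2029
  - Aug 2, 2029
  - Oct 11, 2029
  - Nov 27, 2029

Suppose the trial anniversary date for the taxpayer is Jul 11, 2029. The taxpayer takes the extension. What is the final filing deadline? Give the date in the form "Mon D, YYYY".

Adding 21 calendar days to Jul 11, 2029 gives Aug 1, 2029.
Aug 1, 2029 falls on a Wednesday, which is a business day, so no adjustment is needed.
The 7-calendar-day extension moves the deadline from Aug 1, 2029 to Aug 8, 2029.
Since Aug 8, 2029 is a Wednesday and not a holiday, the date is unchanged.
So the filing is due Aug 8, 2029.

Aug 8, 2029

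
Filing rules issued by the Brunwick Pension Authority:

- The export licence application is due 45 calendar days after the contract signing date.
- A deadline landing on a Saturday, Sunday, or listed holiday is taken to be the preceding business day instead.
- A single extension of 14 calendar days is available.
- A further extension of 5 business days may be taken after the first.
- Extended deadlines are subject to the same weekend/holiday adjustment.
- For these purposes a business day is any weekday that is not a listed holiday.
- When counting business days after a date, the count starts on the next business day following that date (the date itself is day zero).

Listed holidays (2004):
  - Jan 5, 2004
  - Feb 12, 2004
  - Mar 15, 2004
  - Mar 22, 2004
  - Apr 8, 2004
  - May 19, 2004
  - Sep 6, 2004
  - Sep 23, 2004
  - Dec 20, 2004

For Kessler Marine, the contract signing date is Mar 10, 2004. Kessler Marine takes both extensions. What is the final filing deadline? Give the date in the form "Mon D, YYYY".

May 14, 2004

45 calendar days after Mar 10, 2004 is Apr 24, 2004.
Because Apr 24, 2004 is a Saturday, the deadline becomes Apr 23, 2004 (Friday).
With the 14-day extension, Apr 23, 2004 becomes May 7, 2004.
Since May 7, 2004 is a Friday and not a holiday, the date is unchanged.
Counting 5 further business days from May 7, 2004 reaches May 14, 2004.
May 14, 2004 falls on a Friday, which is a business day, so no adjustment is needed.
Final deadline: May 14, 2004.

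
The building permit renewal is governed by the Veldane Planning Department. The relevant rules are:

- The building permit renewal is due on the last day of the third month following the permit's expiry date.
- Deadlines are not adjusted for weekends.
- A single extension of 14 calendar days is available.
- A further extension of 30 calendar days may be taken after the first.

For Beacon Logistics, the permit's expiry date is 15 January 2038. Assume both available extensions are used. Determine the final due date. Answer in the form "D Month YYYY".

The third month after 15 January 2038 is April 2038, whose last day is 30 April 2038.
30 April 2038 falls on a Friday. The rules make no weekend/holiday allowance, so it remains 30 April 2038.
The 14-calendar-day extension moves the deadline from 30 April 2038 to 14 May 2038.
14 May 2038 is a Friday; no weekend or holiday adjustment applies.
With the 30-day extension, 14 May 2038 becomes 13 June 2038.
No adjustment is made for weekends or holidays, so 13 June 2038 stands.
Deadline: 13 June 2038.

13 June 2038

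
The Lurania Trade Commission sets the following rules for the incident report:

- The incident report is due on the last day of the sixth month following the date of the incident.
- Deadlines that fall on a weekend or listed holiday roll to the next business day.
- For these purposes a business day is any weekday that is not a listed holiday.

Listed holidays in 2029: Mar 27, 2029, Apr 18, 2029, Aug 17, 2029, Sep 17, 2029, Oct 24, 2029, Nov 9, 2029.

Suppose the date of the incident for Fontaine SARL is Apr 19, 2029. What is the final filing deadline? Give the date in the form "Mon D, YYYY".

Oct 31, 2029

6 months after Apr 19, 2029 falls in October 2029; the last day of that month is Oct 31, 2029.
Oct 31, 2029 falls on a Wednesday, which is a business day, so no adjustment is needed.
So the filing is due Oct 31, 2029.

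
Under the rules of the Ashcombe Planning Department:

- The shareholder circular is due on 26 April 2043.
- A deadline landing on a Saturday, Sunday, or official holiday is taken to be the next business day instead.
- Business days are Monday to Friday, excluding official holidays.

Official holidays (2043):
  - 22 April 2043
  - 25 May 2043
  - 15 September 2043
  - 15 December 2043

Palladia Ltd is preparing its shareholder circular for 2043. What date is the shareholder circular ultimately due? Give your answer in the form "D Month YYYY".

27 April 2043

Start from the fixed due date, 26 April 2043.
26 April 2043 falls on a Sunday. Rolling to the next business day gives 27 April 2043, a Monday.
Final deadline: 27 April 2043.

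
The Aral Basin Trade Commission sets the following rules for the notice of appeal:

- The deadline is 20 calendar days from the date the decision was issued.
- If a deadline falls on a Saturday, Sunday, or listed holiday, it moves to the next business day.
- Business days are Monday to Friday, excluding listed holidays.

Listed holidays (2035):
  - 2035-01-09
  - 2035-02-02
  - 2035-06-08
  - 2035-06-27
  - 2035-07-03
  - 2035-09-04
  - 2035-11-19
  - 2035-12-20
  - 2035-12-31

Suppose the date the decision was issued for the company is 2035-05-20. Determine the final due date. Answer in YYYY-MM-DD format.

2035-06-11

20 calendar days after 2035-05-20 is 2035-06-09.
Because 2035-06-09 is a Saturday, the deadline becomes 2035-06-11 (Monday).
Deadline: 2035-06-11.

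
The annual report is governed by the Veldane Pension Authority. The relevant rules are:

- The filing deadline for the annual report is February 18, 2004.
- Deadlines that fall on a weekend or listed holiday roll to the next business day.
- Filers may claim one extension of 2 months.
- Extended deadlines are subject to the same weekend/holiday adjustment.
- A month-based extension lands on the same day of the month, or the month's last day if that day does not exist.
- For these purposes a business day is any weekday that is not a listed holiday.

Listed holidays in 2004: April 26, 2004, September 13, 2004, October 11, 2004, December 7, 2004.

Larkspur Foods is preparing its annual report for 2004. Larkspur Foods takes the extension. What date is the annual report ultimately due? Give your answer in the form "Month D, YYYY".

April 19, 2004

The statutory due date is February 18, 2004.
February 18, 2004 (Wednesday) is already a business day.
The 2 months extension carries February 18, 2004 to April 18, 2004.
April 18, 2004 is a Sunday; the next business day is April 19, 2004 (Monday).
Deadline: April 19, 2004.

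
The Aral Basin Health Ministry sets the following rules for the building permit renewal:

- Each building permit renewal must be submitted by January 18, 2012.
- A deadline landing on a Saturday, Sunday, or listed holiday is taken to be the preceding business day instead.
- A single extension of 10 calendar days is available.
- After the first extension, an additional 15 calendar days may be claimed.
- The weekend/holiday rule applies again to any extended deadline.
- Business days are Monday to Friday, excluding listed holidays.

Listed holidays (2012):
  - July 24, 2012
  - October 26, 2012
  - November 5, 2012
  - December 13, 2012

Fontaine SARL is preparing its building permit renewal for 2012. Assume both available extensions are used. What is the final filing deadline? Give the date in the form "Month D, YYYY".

February 10, 2012

Start from the fixed due date, January 18, 2012.
January 18, 2012 is a Wednesday and not a listed holiday, so it stands.
With the 10-day extension, January 18, 2012 becomes January 28, 2012.
Because January 28, 2012 is a Saturday, the deadline becomes January 27, 2012 (Friday).
With the 15-day extension, January 27, 2012 becomes February 11, 2012.
February 11, 2012 is a Saturday, so it moves to the preceding business day, February 10, 2012 (Friday).
So the filing is due February 10, 2012.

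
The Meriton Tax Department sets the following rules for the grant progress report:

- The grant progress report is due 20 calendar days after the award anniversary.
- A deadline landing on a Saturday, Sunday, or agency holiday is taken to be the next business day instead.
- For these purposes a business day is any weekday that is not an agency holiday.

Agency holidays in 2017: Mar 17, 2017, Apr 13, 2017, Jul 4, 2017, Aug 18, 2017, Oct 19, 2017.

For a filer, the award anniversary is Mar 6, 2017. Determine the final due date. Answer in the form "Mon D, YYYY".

Mar 27, 2017

Trigger date Mar 6, 2017 + 20 calendar days = Mar 26, 2017.
Because Mar 26, 2017 is a Sunday, the deadline becomes Mar 27, 2017 (Monday).
So the filing is due Mar 27, 2017.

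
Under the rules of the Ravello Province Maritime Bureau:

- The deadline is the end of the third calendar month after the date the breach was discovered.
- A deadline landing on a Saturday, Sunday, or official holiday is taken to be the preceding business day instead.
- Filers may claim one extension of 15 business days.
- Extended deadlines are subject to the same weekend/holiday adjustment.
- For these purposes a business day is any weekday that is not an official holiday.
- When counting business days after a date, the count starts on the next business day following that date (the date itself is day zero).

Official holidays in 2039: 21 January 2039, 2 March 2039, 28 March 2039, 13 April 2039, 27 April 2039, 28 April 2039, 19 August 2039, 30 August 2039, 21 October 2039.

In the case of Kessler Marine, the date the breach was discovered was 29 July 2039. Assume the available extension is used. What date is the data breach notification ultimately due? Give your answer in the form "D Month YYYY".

21 November 2039

3 months after 29 July 2039 falls in October 2039; the last day of that month is 31 October 2039.
31 October 2039 (Monday) is already a business day.
The 15-business-day extension runs from 31 October 2039 to 21 November 2039.
21 November 2039 falls on a Monday, which is a business day, so no adjustment is needed.
Final deadline: 21 November 2039.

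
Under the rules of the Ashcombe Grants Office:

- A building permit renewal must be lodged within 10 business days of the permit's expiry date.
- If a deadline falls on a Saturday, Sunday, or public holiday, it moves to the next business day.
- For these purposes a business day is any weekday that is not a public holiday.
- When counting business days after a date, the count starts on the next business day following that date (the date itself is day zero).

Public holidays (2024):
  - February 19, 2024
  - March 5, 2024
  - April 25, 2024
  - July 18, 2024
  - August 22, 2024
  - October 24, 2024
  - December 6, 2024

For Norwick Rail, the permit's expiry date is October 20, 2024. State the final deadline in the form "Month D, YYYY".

Starting the day after October 20, 2024 and counting 10 business days lands on November 4, 2024.
November 4, 2024 (Monday) is already a business day.
Deadline: November 4, 2024.

November 4, 2024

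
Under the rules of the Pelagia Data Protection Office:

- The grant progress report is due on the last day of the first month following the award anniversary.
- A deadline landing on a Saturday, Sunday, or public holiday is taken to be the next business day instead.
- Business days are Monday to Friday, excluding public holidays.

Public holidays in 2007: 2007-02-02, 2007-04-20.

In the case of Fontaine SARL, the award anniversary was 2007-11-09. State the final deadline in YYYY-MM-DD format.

2007-12-31

1 month after 2007-11-09 falls in December 2007; the last day of that month is 2007-12-31.
2007-12-31 falls on a Monday, which is a business day, so no adjustment is needed.
So the filing is due 2007-12-31.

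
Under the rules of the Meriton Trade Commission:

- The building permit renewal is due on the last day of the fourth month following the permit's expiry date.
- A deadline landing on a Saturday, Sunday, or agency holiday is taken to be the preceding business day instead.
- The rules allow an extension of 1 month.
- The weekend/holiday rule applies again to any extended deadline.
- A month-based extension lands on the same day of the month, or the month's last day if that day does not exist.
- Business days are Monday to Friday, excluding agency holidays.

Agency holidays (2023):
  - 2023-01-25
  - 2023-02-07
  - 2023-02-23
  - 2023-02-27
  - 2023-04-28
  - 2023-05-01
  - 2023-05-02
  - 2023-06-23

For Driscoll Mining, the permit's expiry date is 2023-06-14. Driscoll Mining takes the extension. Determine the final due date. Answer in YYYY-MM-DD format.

4 months after 2023-06-14 is October 2023; that month ends on 2023-10-31.
2023-10-31 is a Tuesday and not a listed holiday, so it stands.
Applying the 1 month extension: 1 month after 2023-10-31 is 2023-11-30 (day 31 does not exist in November, so the month's last day is used).
2023-11-30 (Thursday) is already a business day.
The final due date is 2023-11-30.

2023-11-30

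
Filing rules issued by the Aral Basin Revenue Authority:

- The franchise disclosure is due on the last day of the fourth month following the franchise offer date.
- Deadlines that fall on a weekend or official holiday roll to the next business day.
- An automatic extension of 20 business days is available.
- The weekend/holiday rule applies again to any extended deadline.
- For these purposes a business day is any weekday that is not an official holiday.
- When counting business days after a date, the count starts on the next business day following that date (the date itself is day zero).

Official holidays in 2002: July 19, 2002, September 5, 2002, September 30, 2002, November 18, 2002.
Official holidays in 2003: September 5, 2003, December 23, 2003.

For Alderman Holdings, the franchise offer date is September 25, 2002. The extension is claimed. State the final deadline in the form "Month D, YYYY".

4 months after September 25, 2002 is January 2003; that month ends on January 31, 2003.
Since January 31, 2003 is a Friday and not a holiday, the date is unchanged.
Applying the 20-business-day extension: 20 business days after January 31, 2003 is February 28, 2003.
February 28, 2003 is a Friday and not a listed holiday, so it stands.
The final due date is February 28, 2003.

February 28, 2003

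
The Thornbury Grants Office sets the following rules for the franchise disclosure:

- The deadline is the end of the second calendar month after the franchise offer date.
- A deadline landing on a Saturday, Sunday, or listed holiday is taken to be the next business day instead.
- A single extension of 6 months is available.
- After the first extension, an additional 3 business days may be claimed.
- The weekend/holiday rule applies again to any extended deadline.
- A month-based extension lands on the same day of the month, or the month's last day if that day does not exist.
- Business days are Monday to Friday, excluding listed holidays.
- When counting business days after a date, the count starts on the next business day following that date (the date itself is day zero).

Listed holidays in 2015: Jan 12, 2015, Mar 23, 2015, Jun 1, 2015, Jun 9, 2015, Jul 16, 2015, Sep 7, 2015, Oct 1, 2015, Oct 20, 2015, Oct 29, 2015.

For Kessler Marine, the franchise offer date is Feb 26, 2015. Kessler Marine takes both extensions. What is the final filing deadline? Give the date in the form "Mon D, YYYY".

Nov 4, 2015

2 months after Feb 26, 2015 falls in April 2015; the last day of that month is Apr 30, 2015.
Apr 30, 2015 falls on a Thursday, which is a business day, so no adjustment is needed.
Applying the 6 months extension: 6 months after Apr 30, 2015 is Oct 30, 2015.
Oct 30, 2015 (Friday) is already a business day.
Counting 3 further business days from Oct 30, 2015 reaches Nov 4, 2015.
Nov 4, 2015 (Wednesday) is already a business day.
Deadline: Nov 4, 2015.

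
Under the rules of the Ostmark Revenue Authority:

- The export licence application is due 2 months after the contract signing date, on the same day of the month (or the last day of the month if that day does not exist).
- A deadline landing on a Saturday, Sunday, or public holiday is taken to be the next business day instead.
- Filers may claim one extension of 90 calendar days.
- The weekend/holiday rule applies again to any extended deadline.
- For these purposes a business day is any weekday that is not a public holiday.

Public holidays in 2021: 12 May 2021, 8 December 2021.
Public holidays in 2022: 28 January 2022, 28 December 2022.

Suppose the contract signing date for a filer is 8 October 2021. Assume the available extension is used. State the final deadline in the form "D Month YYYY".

9 March 2022

2 months from 8 October 2021 is 8 December 2021.
8 December 2021 falls on a listed holiday. Rolling to the next business day gives 9 December 2021, a Thursday.
Applying the 90-calendar-day extension: 9 December 2021 + 90 days = 9 March 2022.
Since 9 March 2022 is a Wednesday and not a holiday, the date is unchanged.
Deadline: 9 March 2022.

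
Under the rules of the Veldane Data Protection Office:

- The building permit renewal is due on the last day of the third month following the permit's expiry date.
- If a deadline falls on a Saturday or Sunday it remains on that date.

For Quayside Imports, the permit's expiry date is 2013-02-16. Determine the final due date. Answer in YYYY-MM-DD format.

3 months after 2013-02-16 is May 2013; that month ends on 2013-05-31.
2013-05-31 falls on a Friday. The rules make no weekend/holiday allowance, so it remains 2013-05-31.
Final deadline: 2013-05-31.

2013-05-31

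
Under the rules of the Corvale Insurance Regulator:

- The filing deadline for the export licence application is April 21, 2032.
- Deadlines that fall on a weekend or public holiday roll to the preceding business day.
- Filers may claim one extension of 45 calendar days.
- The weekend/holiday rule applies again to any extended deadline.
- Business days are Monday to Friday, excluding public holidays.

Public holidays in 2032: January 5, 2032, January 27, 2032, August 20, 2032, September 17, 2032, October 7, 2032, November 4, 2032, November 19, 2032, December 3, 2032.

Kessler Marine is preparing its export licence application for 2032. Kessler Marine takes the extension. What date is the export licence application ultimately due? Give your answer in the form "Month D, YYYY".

June 4, 2032

The statutory due date is April 21, 2032.
April 21, 2032 is a Wednesday and not a listed holiday, so it stands.
Add the 45 calendar-day extension to April 21, 2032: June 5, 2032.
June 5, 2032 is a Saturday, so it moves to the preceding business day, June 4, 2032 (Friday).
The final due date is June 4, 2032.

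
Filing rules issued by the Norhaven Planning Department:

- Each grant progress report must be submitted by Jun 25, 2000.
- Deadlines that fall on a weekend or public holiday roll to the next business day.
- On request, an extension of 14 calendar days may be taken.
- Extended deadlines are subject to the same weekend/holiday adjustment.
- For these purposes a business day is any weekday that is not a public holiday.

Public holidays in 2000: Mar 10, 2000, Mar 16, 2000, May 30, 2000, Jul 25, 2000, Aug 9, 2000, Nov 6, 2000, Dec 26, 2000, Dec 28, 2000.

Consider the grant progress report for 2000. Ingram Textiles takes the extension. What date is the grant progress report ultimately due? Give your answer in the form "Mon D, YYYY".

Start from the fixed due date, Jun 25, 2000.
Jun 25, 2000 is a Sunday; the next business day is Jun 26, 2000 (Monday).
Applying the 14-calendar-day extension: Jun 26, 2000 + 14 days = Jul 10, 2000.
Jul 10, 2000 falls on a Monday, which is a business day, so no adjustment is needed.
Deadline: Jul 10, 2000.

Jul 10, 2000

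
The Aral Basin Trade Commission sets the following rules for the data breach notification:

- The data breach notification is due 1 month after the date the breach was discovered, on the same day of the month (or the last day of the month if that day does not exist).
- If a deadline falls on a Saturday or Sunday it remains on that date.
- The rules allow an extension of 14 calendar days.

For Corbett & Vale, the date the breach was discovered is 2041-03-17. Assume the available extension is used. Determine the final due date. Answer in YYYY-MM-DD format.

1 month after 2041-03-17, on the same day of the month, is 2041-04-17.
2041-04-17 falls on a Wednesday. The rules make no weekend/holiday allowance, so it remains 2041-04-17.
The 14-calendar-day extension moves the deadline from 2041-04-17 to 2041-05-01.
2041-05-01 falls on a Wednesday. The rules make no weekend/holiday allowance, so it remains 2041-05-01.
So the filing is due 2041-05-01.

2041-05-01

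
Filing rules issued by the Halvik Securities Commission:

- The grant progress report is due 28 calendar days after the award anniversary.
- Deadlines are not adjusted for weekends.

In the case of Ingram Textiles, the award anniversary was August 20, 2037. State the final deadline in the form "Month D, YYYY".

Adding 28 calendar days to August 20, 2037 gives September 17, 2037.
September 17, 2037 falls on a Thursday. The rules make no weekend/holiday allowance, so it remains September 17, 2037.
Final deadline: September 17, 2037.

September 17, 2037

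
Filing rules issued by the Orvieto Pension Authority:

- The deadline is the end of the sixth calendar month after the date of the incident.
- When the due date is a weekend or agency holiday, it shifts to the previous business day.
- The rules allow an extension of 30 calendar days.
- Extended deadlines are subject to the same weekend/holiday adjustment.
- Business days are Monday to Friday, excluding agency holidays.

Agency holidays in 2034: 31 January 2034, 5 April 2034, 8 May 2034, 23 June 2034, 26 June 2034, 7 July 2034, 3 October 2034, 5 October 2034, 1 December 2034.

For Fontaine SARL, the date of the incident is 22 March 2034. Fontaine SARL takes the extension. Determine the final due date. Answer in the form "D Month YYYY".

27 October 2034

6 months after 22 March 2034 falls in September 2034; the last day of that month is 30 September 2034.
Because 30 September 2034 is a Saturday, the deadline becomes 29 September 2034 (Friday).
With the 30-day extension, 29 September 2034 becomes 29 October 2034.
29 October 2034 is a Sunday; the preceding business day is 27 October 2034 (Friday).
Final deadline: 27 October 2034.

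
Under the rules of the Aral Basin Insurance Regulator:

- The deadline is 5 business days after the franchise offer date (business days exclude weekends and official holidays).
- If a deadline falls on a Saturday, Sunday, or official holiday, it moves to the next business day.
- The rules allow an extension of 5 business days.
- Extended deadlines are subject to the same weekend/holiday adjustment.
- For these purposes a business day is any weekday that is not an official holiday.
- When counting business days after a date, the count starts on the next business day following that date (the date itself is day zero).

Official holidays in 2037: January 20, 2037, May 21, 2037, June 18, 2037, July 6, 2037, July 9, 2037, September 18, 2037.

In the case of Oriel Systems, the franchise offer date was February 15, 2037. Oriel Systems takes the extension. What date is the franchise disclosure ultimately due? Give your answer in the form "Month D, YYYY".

Starting the day after February 15, 2037 and counting 5 business days lands on February 20, 2037.
February 20, 2037 falls on a Friday, which is a business day, so no adjustment is needed.
Applying the 5-business-day extension: 5 business days after February 20, 2037 is February 27, 2037.
February 27, 2037 is a Friday and not a listed holiday, so it stands.
Deadline: February 27, 2037.

February 27, 2037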